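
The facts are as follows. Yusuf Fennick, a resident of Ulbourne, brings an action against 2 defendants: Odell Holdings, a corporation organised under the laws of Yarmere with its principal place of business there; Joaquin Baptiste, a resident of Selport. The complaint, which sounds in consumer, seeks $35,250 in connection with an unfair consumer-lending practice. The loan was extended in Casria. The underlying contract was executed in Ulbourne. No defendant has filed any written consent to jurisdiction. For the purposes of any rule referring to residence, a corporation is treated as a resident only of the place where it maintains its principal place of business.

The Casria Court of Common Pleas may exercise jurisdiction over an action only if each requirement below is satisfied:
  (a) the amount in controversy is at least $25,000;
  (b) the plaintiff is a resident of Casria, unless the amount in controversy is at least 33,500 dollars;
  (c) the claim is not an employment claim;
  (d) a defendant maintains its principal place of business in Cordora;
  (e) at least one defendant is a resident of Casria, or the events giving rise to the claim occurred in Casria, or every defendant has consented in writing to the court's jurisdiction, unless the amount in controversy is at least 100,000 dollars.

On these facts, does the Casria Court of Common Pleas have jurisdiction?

No

The Casria Court of Common Pleas:
  (a) The amount in controversy is USD 35,250, which meets the USD 25,000 floor. Satisfied.
  (b) The plaintiff resides in Ulbourne, not Casria. The proviso rescues it, though: the amount in controversy is 35,250 dollars, which meets the USD 33,500 floor. Met.
  (c) The claim is a consumer claim, not an employment claim. Satisfied.
  (d) The corporate defendant(s) have their principal place of business in Yarmere, not Cordora. Not satisfied.
  (e) The operative events occurred in Casria, so this disjunct is met. Met.
  → No jurisdiction.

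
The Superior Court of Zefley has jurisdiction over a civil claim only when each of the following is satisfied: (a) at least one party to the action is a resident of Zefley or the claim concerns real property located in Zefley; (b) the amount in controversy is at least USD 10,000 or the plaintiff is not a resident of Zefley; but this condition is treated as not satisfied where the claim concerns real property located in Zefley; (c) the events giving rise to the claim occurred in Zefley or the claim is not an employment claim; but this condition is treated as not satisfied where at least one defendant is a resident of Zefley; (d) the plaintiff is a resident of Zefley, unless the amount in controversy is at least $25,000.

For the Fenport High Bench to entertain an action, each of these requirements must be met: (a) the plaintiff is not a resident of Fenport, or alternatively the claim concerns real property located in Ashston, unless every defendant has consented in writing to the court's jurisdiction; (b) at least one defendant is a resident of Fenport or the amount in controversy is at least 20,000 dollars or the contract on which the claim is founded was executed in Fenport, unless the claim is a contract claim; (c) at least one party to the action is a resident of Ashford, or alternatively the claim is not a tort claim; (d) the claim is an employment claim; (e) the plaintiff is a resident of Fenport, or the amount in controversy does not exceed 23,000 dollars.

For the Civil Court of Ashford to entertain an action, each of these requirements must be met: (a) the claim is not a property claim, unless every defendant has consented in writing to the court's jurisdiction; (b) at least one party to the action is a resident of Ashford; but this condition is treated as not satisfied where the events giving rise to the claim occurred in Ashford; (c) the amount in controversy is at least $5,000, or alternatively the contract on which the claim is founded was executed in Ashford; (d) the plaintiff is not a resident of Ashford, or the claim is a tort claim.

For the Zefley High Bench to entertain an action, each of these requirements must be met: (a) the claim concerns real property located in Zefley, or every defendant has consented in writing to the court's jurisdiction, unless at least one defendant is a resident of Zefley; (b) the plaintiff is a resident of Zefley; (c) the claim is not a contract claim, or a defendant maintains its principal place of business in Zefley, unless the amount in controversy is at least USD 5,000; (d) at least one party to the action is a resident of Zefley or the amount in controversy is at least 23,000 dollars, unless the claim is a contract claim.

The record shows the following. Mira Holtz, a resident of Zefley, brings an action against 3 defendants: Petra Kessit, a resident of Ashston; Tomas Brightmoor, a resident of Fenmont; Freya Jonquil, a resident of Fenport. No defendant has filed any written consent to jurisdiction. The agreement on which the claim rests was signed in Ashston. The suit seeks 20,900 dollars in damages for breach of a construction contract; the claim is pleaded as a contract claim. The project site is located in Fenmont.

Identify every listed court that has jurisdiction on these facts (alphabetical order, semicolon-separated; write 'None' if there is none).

the Superior Court of Zefley

The Superior Court of Zefley:
  (a) Mira Holtz resides in Zefley, which satisfies one of the alternatives. Condition met.
  (b) The amount in controversy is $20,900, which meets the 10,000 dollars floor, so this disjunct is met. The exception is not triggered, since the claim does not concern real property. Satisfied.
  (c) The claim is a contract claim, not an employment claim — that alternative is enough. And the carve-out is inapplicable — no defendant resides in Zefley (they reside in Ashston, Fenmont, Fenport). Condition met.
  (d) The plaintiff resides in Zefley. Met.
  → All conditions met; jurisdiction exists.
The Fenport High Bench:
  (a) The plaintiff resides in Zefley, which is not Fenport, so this disjunct is met. Met.
  (b) Freya Jonquil resides in Fenport, so one alternative holds. Satisfied.
  (c) The claim is a contract claim, not a tort claim — that alternative is enough. Satisfied.
  (d) The claim is a contract claim, not an employment claim. Fails.
  (e) The amount in controversy is USD 20,900, within the $23,000 ceiling, so one alternative holds. Condition met.
  → No jurisdiction.
The Civil Court of Ashford:
  (a) The claim is a contract claim, not a property claim. Satisfied.
  (b) No party resides in Ashford. Fails.
  (c) The amount in controversy is USD 20,900, which meets the $5,000 floor, so this disjunct is met. Condition met.
  (d) The plaintiff resides in Zefley, which is not Ashford, which satisfies one of the alternatives. Condition met.
  → Not every requirement is met — no jurisdiction.
The Zefley High Bench:
  (a) The claim does not concern real property; no such written consent has been filed — every alternative fails. And no defendant resides in Zefley (they reside in Ashston, Fenmont, Fenport), so the proviso does not save it. Fails.
  (b) The plaintiff resides in Zefley. Satisfied.
  (c) The claim is a contract claim; no defendant is a corporation — every alternative fails. But the amount in controversy is $20,900, which meets the $5,000 floor, and the 'unless' clause therefore excuses the requirement. Condition met.
  (d) Mira Holtz resides in Zefley, which satisfies one of the alternatives. Satisfied.
  → The court lacks jurisdiction.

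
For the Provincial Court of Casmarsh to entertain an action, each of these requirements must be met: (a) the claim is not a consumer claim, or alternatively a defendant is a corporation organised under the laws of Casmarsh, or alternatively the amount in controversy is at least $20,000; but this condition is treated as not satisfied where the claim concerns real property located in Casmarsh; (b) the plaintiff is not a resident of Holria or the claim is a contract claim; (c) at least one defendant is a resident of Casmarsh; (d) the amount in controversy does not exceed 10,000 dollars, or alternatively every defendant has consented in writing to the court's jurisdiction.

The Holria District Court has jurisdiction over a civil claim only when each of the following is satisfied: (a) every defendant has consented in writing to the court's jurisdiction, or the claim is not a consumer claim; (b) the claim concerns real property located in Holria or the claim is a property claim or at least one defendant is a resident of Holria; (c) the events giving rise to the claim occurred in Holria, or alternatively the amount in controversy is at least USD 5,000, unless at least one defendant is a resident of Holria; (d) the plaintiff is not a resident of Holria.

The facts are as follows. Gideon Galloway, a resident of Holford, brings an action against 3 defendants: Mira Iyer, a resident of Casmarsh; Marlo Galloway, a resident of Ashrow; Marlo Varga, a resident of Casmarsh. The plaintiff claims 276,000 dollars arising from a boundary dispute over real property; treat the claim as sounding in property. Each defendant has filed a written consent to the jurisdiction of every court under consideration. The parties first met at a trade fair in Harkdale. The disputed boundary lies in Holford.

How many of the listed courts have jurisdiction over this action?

The Provincial Court of Casmarsh:
  (a) The claim is a property claim, not a consumer claim, so one alternative holds. The carve-out does not apply: the property lies in Holford, not Casmarsh. Met.
  (b) The plaintiff resides in Holford, which is not Holria, so this disjunct is met. Met.
  (c) Mira Iyer resides in Casmarsh. Met.
  (d) Every defendant has filed written consent — that alternative is enough. Satisfied.
  → All conditions met; jurisdiction exists.
The Holria District Court:
  (a) Every defendant has filed written consent, which satisfies one of the alternatives. Satisfied.
  (b) The claim is a property claim, so one alternative holds. Satisfied.
  (c) The amount in controversy is $276,000, which meets the $5,000 floor, so this disjunct is met. Condition met.
  (d) The plaintiff resides in Holford, which is not Holria. Condition met.
  → The court has jurisdiction.
Courts with jurisdiction: the Provincial Court of Casmarsh, the Holria District Court — 2 in total.

2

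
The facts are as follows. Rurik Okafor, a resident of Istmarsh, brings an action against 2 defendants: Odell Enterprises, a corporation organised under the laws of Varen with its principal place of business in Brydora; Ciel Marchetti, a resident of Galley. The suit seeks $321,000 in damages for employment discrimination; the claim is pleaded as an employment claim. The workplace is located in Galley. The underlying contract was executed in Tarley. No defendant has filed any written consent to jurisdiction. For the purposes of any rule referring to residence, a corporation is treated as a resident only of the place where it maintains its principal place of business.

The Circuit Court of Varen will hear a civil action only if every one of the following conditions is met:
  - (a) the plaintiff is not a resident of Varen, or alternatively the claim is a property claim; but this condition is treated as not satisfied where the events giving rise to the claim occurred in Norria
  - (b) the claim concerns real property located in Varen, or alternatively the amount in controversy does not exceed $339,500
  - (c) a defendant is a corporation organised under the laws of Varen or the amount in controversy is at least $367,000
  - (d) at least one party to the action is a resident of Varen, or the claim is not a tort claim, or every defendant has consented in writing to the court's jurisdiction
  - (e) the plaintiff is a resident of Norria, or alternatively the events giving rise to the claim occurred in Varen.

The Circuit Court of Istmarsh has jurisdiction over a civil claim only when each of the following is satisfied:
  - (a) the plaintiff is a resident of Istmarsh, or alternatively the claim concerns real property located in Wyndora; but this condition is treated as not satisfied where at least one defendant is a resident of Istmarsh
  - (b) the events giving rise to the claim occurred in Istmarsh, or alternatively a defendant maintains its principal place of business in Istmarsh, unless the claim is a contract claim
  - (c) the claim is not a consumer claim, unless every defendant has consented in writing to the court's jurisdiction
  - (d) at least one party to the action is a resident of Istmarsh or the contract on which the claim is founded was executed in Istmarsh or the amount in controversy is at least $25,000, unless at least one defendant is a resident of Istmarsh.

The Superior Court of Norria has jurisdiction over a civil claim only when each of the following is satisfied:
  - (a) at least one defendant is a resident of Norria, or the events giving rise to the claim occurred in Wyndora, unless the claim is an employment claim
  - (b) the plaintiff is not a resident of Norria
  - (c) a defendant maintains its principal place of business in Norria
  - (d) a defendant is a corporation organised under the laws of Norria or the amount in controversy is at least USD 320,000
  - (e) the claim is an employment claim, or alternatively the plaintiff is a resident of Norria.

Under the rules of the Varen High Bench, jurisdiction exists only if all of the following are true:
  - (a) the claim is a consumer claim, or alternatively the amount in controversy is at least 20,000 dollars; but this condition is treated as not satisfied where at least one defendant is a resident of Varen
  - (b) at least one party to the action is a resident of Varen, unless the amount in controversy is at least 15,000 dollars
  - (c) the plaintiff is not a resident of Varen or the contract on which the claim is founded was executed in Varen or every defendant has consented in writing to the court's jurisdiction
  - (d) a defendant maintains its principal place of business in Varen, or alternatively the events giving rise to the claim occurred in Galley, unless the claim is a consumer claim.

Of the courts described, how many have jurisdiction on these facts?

The Circuit Court of Varen:
  (a) The plaintiff resides in Istmarsh, which is not Varen, so one alternative holds. The carve-out does not apply: the operative events occurred in Galley, not Norria. Satisfied.
  (b) The amount in controversy is $321,000, within the USD 339,500 ceiling, which satisfies one of the alternatives. Condition met.
  (c) Odell Enterprises is organised under the laws of Varen, which satisfies one of the alternatives. Condition met.
  (d) The claim is an employment claim, not a tort claim, which satisfies one of the alternatives. Met.
  (e) The plaintiff resides in Istmarsh, not Norria; the operative events occurred in Galley, not Varen — every alternative fails. Condition not met.
  → The court lacks jurisdiction.
The Circuit Court of Istmarsh:
  (a) The plaintiff resides in Istmarsh — that alternative is enough. The carve-out does not apply: no defendant resides in Istmarsh (they reside in Brydora, Galley). Met.
  (b) The operative events occurred in Galley, not Istmarsh; the corporate defendant(s) have their principal place of business in Brydora, not Istmarsh — none of the alternatives is met. And the claim is an employment claim, not a contract claim, so the proviso does not save it. Fails.
  (c) The claim is an employment claim, not a consumer claim. Satisfied.
  (d) Rurik Okafor resides in Istmarsh, so one alternative holds. Met.
  → Not every requirement is met — no jurisdiction.
The Superior Court of Norria:
  (a) No defendant resides in Norria (they reside in Brydora, Galley); the operative events occurred in Galley, not Wyndora — no alternative holds. However, the claim is an employment claim, so the 'unless' proviso supplies this condition. Satisfied.
  (b) The plaintiff resides in Istmarsh, which is not Norria. Satisfied.
  (c) The corporate defendant(s) have their principal place of business in Brydora, not Norria. Condition not met.
  (d) The amount in controversy is USD 321,000, which meets the USD 320,000 floor, so this disjunct is met. Satisfied.
  (e) The claim is an employment claim — that alternative is enough. Condition met.
  → At least one condition fails; no jurisdiction.
The Varen High Bench:
  (a) The amount in controversy is 321,000 dollars, which meets the USD 20,000 floor, so one alternative holds. The exception is not triggered, since no defendant resides in Varen (they reside in Brydora, Galley). Condition met.
  (b) No party resides in Varen. But the amount in controversy is USD 321,000, which meets the $15,000 floor, and the 'unless' clause therefore excuses the requirement. Condition met.
  (c) The plaintiff resides in Istmarsh, which is not Varen — that alternative is enough. Met.
  (d) The operative events occurred in Galley, so this disjunct is met. Met.
  → The court has jurisdiction.
Courts with jurisdiction: the Varen High Bench — 1 in total.

1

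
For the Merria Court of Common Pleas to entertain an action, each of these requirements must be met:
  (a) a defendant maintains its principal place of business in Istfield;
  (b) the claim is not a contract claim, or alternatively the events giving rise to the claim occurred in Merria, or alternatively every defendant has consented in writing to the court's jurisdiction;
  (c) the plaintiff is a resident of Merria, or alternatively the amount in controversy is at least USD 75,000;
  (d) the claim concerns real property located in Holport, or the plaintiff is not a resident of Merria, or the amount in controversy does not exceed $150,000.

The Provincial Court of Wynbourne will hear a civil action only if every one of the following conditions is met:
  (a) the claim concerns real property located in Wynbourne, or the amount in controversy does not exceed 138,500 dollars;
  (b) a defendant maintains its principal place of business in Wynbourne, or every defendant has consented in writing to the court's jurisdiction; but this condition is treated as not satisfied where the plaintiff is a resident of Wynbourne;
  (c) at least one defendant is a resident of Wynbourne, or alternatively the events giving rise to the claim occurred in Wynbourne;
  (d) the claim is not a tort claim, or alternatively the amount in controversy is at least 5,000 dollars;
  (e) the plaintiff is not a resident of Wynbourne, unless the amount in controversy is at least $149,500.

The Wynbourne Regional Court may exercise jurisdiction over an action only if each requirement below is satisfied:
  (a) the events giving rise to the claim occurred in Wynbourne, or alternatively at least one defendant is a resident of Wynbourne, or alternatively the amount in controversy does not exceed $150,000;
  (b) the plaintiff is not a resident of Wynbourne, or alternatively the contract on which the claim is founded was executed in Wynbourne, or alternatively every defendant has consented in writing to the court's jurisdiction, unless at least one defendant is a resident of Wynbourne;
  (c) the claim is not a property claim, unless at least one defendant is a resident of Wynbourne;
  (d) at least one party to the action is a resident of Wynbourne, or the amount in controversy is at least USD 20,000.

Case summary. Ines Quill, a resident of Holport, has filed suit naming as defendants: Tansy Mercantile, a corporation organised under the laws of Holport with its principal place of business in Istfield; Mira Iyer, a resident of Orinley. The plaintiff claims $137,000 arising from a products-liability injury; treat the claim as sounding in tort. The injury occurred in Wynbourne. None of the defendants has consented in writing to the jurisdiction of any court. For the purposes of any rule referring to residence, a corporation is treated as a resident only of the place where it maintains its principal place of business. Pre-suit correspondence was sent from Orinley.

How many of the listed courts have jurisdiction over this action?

The Merria Court of Common Pleas:
  (a) Tansy Mercantile has its principal place of business in Istfield. Satisfied.
  (b) The claim is a tort claim, not a contract claim, which satisfies one of the alternatives. Condition met.
  (c) The amount in controversy is USD 137,000, which meets the USD 75,000 floor, which satisfies one of the alternatives. Condition met.
  (d) The plaintiff resides in Holport, which is not Merria, so one alternative holds. Met.
  → Every requirement is satisfied — jurisdiction.
The Provincial Court of Wynbourne:
  (a) The amount in controversy is 137,000 dollars, within the 138,500 dollars ceiling, which satisfies one of the alternatives. Satisfied.
  (b) The corporate defendant(s) have their principal place of business in Istfield, not Wynbourne; no such written consent has been filed — every alternative fails. Not satisfied.
  (c) The operative events occurred in Wynbourne, so this disjunct is met. Satisfied.
  (d) The amount in controversy is USD 137,000, which meets the USD 5,000 floor — that alternative is enough. Met.
  (e) The plaintiff resides in Holport, which is not Wynbourne. Satisfied.
  → The court lacks jurisdiction.
The Wynbourne Regional Court:
  (a) The operative events occurred in Wynbourne — that alternative is enough. Condition met.
  (b) The plaintiff resides in Holport, which is not Wynbourne, so this disjunct is met. Condition met.
  (c) The claim is a tort claim, not a property claim. Condition met.
  (d) The amount in controversy is $137,000, which meets the $20,000 floor, which satisfies one of the alternatives. Condition met.
  → Every requirement is satisfied — jurisdiction.
Courts with jurisdiction: the Merria Court of Common Pleas, the Wynbourne Regional Court — 2 in total.

2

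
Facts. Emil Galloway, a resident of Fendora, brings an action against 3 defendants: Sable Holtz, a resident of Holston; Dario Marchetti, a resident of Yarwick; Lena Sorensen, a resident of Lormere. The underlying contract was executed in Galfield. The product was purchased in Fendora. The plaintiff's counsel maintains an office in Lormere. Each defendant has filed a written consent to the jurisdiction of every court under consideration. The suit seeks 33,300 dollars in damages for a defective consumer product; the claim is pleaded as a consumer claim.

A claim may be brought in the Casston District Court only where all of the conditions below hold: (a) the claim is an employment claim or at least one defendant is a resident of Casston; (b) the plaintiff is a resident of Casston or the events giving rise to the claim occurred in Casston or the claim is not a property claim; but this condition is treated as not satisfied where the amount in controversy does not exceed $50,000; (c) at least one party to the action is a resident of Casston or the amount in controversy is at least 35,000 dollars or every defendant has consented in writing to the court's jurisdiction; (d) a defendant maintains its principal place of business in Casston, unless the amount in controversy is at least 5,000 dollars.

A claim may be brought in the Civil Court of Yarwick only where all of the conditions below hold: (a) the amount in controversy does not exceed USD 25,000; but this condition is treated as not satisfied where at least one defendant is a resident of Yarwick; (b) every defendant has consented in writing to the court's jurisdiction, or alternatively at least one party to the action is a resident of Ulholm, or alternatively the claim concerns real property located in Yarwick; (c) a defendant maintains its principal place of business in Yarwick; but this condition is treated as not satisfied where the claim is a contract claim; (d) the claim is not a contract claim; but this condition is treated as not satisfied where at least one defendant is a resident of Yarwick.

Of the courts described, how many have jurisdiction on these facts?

The Casston District Court:
  (a) The claim is a consumer claim, not an employment claim; no defendant resides in Casston (they reside in Holston, Yarwick, Lormere) — none of the alternatives is met. Fails.
  (b) The claim is a consumer claim, not a property claim, so one alternative holds. But the amount in controversy is $33,300, within the USD 50,000 ceiling, triggering the carve-out and defeating this condition. Not met.
  (c) Every defendant has filed written consent, so one alternative holds. Met.
  (d) No defendant is a corporation. However, the amount in controversy is 33,300 dollars, which meets the USD 5,000 floor, so the 'unless' proviso supplies this condition. Condition met.
  → No jurisdiction.
The Civil Court of Yarwick:
  (a) The amount in controversy is USD 33,300, above the USD 25,000 ceiling. Condition not met.
  (b) Every defendant has filed written consent — that alternative is enough. Met.
  (c) No defendant is a corporation. Not met.
  (d) The claim is a consumer claim, not a contract claim. But the carve-out bites: Dario Marchetti resides in Yarwick. Fails.
  → Not every requirement is met — no jurisdiction.
No court satisfies all of its conditions.

0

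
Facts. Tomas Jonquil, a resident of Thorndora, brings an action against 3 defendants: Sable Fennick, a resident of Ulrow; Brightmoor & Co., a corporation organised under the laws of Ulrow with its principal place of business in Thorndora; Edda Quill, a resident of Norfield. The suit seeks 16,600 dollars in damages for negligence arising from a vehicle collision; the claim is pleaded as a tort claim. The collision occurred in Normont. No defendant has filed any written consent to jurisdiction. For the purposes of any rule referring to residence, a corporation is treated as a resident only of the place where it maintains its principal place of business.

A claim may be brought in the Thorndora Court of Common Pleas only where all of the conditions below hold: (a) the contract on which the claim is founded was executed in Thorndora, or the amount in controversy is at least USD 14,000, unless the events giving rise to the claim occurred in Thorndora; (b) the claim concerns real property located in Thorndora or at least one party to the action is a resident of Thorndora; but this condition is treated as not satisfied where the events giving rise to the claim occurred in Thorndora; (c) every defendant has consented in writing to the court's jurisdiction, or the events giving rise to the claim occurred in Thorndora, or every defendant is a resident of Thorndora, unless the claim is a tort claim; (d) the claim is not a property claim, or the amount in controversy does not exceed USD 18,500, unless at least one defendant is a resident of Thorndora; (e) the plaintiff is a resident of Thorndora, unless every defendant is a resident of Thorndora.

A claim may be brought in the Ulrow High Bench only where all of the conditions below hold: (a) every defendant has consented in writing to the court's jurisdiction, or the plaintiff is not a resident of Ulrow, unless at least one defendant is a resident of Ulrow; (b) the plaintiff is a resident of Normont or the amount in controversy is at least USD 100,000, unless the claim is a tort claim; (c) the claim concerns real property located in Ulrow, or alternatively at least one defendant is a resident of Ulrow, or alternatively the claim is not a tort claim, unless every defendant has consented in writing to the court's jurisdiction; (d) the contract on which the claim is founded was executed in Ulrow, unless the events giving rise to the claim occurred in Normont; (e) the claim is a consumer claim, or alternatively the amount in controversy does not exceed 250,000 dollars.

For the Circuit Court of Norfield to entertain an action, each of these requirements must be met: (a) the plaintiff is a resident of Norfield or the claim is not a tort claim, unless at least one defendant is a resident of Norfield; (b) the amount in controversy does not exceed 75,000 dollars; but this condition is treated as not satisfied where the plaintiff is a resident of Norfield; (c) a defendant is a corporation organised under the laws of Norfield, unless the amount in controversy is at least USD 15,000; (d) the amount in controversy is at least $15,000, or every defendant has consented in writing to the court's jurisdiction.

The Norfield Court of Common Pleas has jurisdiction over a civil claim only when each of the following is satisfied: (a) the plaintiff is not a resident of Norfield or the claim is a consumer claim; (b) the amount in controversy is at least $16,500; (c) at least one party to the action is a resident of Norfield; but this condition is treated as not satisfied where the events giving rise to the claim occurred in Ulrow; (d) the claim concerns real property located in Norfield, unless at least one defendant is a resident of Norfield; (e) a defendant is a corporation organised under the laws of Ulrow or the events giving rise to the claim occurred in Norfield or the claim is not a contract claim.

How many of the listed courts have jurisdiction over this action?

4

The Thorndora Court of Common Pleas:
  (a) The amount in controversy is 16,600 dollars, which meets the $14,000 floor, so one alternative holds. Condition met.
  (b) Tomas Jonquil resides in Thorndora, so one alternative holds. And the carve-out is inapplicable — the operative events occurred in Normont, not Thorndora. Satisfied.
  (c) No such written consent has been filed; the operative events occurred in Normont, not Thorndora; the defendants reside as follows — Sable Fennick in Ulrow, Brightmoor & Co. in Thorndora, Edda Quill in Norfield — not all in Thorndora — no alternative holds. The proviso rescues it, though: the claim is a tort claim. Condition met.
  (d) The claim is a tort claim, not a property claim, so one alternative holds. Met.
  (e) The plaintiff resides in Thorndora. Condition met.
  → Jurisdiction lies.
The Ulrow High Bench:
  (a) The plaintiff resides in Thorndora, which is not Ulrow, so this disjunct is met. Condition met.
  (b) The plaintiff resides in Thorndora, not Normont; the amount in controversy is 16,600 dollars, below the $100,000 floor — every alternative fails. The proviso rescues it, though: the claim is a tort claim. Met.
  (c) Sable Fennick resides in Ulrow — that alternative is enough. Satisfied.
  (d) No contract (and hence no place of execution) is alleged. The proviso rescues it, though: the operative events occurred in Normont. Condition met.
  (e) The amount in controversy is USD 16,600, within the 250,000 dollars ceiling, so this disjunct is met. Condition met.
  → The court has jurisdiction.
The Circuit Court of Norfield:
  (a) The plaintiff resides in Thorndora, not Norfield; the claim is a tort claim — no alternative holds. However, Edda Quill resides in Norfield, so the 'unless' proviso supplies this condition. Condition met.
  (b) The amount in controversy is $16,600, within the USD 75,000 ceiling. And the carve-out is inapplicable — the plaintiff resides in Thorndora, not Norfield. Met.
  (c) The corporate defendant(s) are organised in Ulrow, not Norfield. But the amount in controversy is USD 16,600, which meets the $15,000 floor, and the 'unless' clause therefore excuses the requirement. Condition met.
  (d) The amount in controversy is USD 16,600, which meets the $15,000 floor, so one alternative holds. Satisfied.
  → The court has jurisdiction.
The Norfield Court of Common Pleas:
  (a) The plaintiff resides in Thorndora, which is not Norfield, so one alternative holds. Satisfied.
  (b) The amount in controversy is 16,600 dollars, which meets the 16,500 dollars floor. Condition met.
  (c) Edda Quill resides in Norfield. And the carve-out is inapplicable — the operative events occurred in Normont, not Ulrow. Condition met.
  (d) The claim does not concern real property. However, Edda Quill resides in Norfield, so the 'unless' proviso supplies this condition. Condition met.
  (e) Brightmoor & Co. is organised under the laws of Ulrow, so this disjunct is met. Satisfied.
  → The court has jurisdiction.
Courts with jurisdiction: the Thorndora Court of Common Pleas, the Ulrow High Bench, the Circuit Court of Norfield, the Norfield Court of Common Pleas — 4 in total.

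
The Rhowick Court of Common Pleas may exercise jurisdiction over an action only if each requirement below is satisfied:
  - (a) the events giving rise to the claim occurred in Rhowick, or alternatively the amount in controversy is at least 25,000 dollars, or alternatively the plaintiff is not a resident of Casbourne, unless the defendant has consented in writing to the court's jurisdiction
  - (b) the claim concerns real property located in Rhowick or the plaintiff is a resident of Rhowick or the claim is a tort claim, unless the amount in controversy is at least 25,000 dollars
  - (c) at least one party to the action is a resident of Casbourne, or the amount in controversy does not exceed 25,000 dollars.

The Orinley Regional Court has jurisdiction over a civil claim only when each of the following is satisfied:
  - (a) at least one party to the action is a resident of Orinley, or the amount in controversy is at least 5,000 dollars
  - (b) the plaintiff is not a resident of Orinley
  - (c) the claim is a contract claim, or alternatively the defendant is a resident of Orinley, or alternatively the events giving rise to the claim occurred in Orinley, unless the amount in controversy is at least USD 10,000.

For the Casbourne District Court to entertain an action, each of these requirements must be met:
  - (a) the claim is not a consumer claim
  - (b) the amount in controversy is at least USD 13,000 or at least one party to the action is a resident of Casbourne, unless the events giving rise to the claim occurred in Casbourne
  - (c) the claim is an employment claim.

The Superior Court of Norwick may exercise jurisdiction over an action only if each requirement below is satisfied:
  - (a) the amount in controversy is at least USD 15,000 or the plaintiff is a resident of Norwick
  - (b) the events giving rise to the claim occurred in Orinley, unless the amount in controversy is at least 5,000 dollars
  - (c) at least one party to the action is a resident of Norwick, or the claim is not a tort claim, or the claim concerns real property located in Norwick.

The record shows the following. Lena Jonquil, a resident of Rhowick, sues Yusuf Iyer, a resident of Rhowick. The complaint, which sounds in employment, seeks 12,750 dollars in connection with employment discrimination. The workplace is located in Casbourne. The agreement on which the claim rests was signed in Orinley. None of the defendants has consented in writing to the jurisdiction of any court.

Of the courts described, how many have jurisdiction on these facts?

The Rhowick Court of Common Pleas:
  (a) The plaintiff resides in Rhowick, which is not Casbourne — that alternative is enough. Met.
  (b) The plaintiff resides in Rhowick, so this disjunct is met. Met.
  (c) The amount in controversy is $12,750, within the $25,000 ceiling, so this disjunct is met. Satisfied.
  → Jurisdiction lies.
The Orinley Regional Court:
  (a) The amount in controversy is $12,750, which meets the USD 5,000 floor, so one alternative holds. Condition met.
  (b) The plaintiff resides in Rhowick, which is not Orinley. Satisfied.
  (c) The claim is an employment claim, not a contract claim; the defendant resides in Rhowick, not Orinley; the operative events occurred in Casbourne, not Orinley — no alternative holds. But the amount in controversy is USD 12,750, which meets the 10,000 dollars floor, and the 'unless' clause therefore excuses the requirement. Met.
  → Every requirement is satisfied — jurisdiction.
The Casbourne District Court:
  (a) The claim is an employment claim, not a consumer claim. Satisfied.
  (b) The amount in controversy is USD 12,750, below the USD 13,000 floor; no party resides in Casbourne — no alternative holds. But the operative events occurred in Casbourne, and the 'unless' clause therefore excuses the requirement. Met.
  (c) The claim is an employment claim. Condition met.
  → The court has jurisdiction.
The Superior Court of Norwick:
  (a) The amount in controversy is 12,750 dollars, below the $15,000 floor; the plaintiff resides in Rhowick, not Norwick — no alternative holds. Not satisfied.
  (b) The operative events occurred in Casbourne, not Orinley. The proviso rescues it, though: the amount in controversy is USD 12,750, which meets the $5,000 floor. Satisfied.
  (c) The claim is an employment claim, not a tort claim, so this disjunct is met. Met.
  → Not every requirement is met — no jurisdiction.
Courts with jurisdiction: the Rhowick Court of Common Pleas, the Orinley Regional Court, the Casbourne District Court — 3 in total.

3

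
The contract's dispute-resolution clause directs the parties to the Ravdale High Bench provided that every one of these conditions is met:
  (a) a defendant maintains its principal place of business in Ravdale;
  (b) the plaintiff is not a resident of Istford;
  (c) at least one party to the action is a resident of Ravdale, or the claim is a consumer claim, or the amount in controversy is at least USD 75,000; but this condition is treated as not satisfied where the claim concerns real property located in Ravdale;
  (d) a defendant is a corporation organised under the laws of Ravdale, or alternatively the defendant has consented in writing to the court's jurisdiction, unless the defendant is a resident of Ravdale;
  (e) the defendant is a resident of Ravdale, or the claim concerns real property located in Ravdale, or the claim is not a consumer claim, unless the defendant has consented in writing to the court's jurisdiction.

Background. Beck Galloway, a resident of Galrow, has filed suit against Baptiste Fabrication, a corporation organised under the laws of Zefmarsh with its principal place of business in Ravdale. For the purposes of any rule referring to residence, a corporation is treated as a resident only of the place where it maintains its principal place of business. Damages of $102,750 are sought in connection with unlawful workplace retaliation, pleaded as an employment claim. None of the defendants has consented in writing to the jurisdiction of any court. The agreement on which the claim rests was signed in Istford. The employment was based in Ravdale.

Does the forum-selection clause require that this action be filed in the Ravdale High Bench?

Yes

The Ravdale High Bench:
  (a) Baptiste Fabrication has its principal place of business in Ravdale. Met.
  (b) The plaintiff resides in Galrow, which is not Istford. Met.
  (c) Baptiste Fabrication resides in Ravdale — that alternative is enough. And the carve-out is inapplicable — the claim does not concern real property. Satisfied.
  (d) The corporate defendant(s) are organised in Zefmarsh, not Ravdale; no such written consent has been filed — every alternative fails. However, the defendant resides in Ravdale, so the 'unless' proviso supplies this condition. Condition met.
  (e) The defendant resides in Ravdale, so one alternative holds. Met.
  → The clause applies.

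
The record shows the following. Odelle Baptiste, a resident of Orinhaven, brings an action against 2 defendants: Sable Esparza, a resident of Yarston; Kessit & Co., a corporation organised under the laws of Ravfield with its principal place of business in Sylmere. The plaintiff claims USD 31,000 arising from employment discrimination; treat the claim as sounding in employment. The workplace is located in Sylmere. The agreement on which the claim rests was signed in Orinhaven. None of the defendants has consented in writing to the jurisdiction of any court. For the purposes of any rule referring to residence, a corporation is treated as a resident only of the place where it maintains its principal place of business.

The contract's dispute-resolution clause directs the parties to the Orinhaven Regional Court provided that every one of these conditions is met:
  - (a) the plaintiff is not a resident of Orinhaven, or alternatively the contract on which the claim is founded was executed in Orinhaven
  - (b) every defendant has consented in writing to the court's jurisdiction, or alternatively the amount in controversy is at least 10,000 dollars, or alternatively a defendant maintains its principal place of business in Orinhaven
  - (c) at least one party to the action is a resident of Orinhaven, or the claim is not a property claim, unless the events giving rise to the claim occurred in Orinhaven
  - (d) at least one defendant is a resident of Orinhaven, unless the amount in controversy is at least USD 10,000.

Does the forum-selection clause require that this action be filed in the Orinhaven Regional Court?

The Orinhaven Regional Court:
  (a) The contract was executed in Orinhaven, which satisfies one of the alternatives. Satisfied.
  (b) The amount in controversy is 31,000 dollars, which meets the 10,000 dollars floor, so this disjunct is met. Met.
  (c) Odelle Baptiste resides in Orinhaven, which satisfies one of the alternatives. Condition met.
  (d) No defendant resides in Orinhaven (they reside in Yarston, Sylmere). But the amount in controversy is $31,000, which meets the 10,000 dollars floor, and the 'unless' clause therefore excuses the requirement. Condition met.
  → Forum clause is triggered.

Yes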